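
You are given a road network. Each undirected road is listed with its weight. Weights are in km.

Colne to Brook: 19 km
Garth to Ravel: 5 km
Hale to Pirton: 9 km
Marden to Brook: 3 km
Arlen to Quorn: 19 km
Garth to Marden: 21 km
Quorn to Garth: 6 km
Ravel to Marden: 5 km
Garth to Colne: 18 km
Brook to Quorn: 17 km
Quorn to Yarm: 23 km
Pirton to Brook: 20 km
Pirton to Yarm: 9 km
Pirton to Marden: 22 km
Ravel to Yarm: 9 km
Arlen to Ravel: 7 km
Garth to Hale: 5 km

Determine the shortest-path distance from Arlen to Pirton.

Running Dijkstra from Arlen:
Arlen: 0
Ravel: 7  (via Arlen)
Marden: 12  (via Ravel)
Garth: 12  (via Ravel)
Brook: 15  (via Marden)
Yarm: 16  (via Ravel)
Hale: 17  (via Garth)
Quorn: 18  (via Garth)
Pirton: 25  (via Yarm)
Shortest route: Arlen–Ravel–Yarm–Pirton = 25 km.

25 km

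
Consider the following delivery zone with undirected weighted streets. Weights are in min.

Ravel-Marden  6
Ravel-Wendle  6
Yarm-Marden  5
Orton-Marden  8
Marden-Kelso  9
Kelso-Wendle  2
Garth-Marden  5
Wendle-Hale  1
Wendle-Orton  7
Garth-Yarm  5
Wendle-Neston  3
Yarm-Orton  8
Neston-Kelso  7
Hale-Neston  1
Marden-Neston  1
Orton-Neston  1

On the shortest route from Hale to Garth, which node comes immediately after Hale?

Neston

Candidate routes:
Hale → Neston → Marden → Yarm → Garth: 1+1+5+5 = 12
Hale → Wendle → Neston → Marden → Garth: 1+3+1+5 = 10
Hale → Neston → Marden → Garth: 1+1+5 = 7
Hale → Wendle → Orton → Neston → Marden → Garth: 1+7+1+1+5 = 15
Cheapest is Hale → Neston → Marden → Garth at 7 min.
So from Hale the first move is to Neston.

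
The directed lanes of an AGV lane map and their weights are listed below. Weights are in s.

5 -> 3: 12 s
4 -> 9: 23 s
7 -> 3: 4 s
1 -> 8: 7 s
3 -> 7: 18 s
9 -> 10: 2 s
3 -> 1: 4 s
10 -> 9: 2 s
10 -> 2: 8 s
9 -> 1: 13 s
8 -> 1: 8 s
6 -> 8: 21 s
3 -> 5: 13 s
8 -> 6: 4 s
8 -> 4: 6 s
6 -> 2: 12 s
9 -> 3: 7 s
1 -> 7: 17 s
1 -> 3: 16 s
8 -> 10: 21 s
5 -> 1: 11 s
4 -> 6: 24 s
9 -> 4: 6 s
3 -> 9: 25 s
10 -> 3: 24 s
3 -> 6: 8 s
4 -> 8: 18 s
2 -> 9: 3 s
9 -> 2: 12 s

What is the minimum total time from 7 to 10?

29 s

Running Dijkstra from 7:
7: 0
3: 4  (via 7)
1: 8  (via 3)
6: 12  (via 3)
8: 15  (via 1)
5: 17  (via 3)
4: 21  (via 8)
2: 24  (via 6)
9: 27  (via 2)
10: 29  (via 9)
Shortest route: 7–3–6–2–9–10 = 29 s.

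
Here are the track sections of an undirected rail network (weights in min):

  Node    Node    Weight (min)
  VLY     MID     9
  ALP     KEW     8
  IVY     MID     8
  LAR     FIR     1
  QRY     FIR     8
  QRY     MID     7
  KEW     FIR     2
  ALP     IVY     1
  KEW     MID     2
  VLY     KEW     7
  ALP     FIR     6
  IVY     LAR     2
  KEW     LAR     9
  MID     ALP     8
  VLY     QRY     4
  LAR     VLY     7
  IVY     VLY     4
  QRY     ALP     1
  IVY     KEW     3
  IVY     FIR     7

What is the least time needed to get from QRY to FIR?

5 min

Enumerating some paths:
QRY–FIR: 8 = 8
QRY–ALP–IVY–KEW–FIR: 1+1+3+2 = 7
QRY–ALP–IVY–LAR–FIR: 1+1+2+1 = 5
QRY–ALP–FIR: 1+6 = 7
The minimum is 5 min via QRY–ALP–IVY–LAR–FIR.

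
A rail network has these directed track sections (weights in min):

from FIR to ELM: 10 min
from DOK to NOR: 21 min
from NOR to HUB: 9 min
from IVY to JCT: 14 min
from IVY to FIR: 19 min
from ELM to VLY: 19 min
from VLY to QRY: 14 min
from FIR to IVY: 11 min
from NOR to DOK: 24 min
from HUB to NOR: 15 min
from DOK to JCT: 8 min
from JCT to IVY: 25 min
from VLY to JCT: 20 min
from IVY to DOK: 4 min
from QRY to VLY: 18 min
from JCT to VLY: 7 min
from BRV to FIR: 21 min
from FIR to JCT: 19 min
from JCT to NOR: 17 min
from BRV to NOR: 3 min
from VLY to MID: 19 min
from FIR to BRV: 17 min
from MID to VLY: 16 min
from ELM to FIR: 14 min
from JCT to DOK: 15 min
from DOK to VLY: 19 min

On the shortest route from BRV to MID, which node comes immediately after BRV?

NOR

Enumerating some paths:
BRV–NOR–DOK–JCT–VLY–MID: 3+24+8+7+19 = 61
BRV–NOR–DOK–VLY–MID: 3+24+19+19 = 65
The minimum is 61 min via BRV–NOR–DOK–JCT–VLY–MID.
So from BRV the first move is to NOR.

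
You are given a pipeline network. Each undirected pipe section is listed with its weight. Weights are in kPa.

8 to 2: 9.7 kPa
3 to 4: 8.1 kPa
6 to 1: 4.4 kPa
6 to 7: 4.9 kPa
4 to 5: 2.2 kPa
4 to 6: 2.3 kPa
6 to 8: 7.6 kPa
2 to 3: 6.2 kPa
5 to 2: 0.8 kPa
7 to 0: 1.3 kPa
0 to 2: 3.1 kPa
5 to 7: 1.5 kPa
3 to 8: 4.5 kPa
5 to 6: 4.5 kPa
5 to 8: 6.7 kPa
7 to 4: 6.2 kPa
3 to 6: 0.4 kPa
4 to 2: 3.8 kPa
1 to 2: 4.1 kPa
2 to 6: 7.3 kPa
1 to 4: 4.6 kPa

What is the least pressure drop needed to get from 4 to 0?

5 kPa

Running Dijkstra from 4:
4: 0
5: 2.2  (via 4)
6: 2.3  (via 4)
3: 2.7  (via 6)
2: 3  (via 5)
7: 3.7  (via 5)
1: 4.6  (via 4)
0: 5  (via 7)
Shortest route: 4 → 5 → 7 → 0 = 5 kPa.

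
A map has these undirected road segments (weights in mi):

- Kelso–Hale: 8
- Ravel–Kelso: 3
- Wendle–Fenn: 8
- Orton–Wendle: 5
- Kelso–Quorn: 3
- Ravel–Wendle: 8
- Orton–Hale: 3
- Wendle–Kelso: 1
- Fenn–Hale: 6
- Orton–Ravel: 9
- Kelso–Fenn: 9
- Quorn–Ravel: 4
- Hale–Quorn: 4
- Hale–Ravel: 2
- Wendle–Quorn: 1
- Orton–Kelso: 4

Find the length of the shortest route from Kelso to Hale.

5 mi

Running Dijkstra from Kelso:
Kelso: 0
Wendle: 1  (via Kelso)
Quorn: 2  (via Wendle)
Ravel: 3  (via Kelso)
Orton: 4  (via Kelso)
Hale: 5  (via Ravel)
Shortest route: Kelso → Ravel → Hale = 5 mi.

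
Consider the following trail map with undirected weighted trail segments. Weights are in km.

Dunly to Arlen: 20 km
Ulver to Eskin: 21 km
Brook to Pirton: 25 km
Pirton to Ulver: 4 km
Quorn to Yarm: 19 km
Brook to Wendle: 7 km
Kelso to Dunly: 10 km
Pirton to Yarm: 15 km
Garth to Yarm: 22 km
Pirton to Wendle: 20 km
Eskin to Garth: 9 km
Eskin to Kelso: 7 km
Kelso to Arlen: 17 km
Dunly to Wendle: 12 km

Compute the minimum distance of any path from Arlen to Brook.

Running Dijkstra from Arlen:
Arlen: 0
Kelso: 17  (via Arlen)
Dunly: 20  (via Arlen)
Eskin: 24  (via Kelso)
Wendle: 32  (via Dunly)
Garth: 33  (via Eskin)
Brook: 39  (via Wendle)
Shortest route: Arlen → Dunly → Wendle → Brook = 39 km.

39 km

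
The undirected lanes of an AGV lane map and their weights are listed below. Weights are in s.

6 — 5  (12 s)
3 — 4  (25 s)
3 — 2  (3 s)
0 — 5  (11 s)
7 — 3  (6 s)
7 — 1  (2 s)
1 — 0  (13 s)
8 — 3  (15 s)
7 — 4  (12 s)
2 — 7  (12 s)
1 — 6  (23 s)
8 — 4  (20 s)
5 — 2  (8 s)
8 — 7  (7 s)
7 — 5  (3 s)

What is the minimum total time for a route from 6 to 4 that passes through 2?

41 s

Shortest 6→2: 6 → 5 → 2 = 20
Best 2 to 4: 2 → 3 → 7 → 4 costing 21
Total via 2: 20 + 21 = 41 s.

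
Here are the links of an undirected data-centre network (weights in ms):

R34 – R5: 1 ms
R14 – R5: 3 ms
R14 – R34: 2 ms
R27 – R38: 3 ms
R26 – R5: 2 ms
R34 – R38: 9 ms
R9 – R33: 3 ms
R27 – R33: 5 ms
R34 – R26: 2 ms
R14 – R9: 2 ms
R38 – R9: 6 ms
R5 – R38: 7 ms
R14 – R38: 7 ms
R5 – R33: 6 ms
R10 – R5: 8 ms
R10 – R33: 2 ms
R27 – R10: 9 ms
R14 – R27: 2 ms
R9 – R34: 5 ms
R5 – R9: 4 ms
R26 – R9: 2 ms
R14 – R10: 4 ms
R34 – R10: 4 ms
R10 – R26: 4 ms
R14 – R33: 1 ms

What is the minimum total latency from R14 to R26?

4 ms

Enumerating some paths:
R14 - R34 - R26: 2+2 = 4
R14 - R34 - R5 - R26: 2+1+2 = 5
R14 - R5 - R26: 3+2 = 5
The minimum is 4 ms via R14 - R34 - R26.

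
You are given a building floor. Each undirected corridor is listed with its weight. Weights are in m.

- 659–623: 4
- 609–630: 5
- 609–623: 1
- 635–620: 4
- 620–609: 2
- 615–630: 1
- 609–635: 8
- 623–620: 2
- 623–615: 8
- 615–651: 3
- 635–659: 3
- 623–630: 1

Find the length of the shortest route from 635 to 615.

Running Dijkstra from 635:
635: 0
659: 3  (via 635)
620: 4  (via 635)
609: 6  (via 620)
623: 6  (via 620)
630: 7  (via 623)
615: 8  (via 630)
Shortest route: 635 → 620 → 623 → 630 → 615 = 8 m.

8 m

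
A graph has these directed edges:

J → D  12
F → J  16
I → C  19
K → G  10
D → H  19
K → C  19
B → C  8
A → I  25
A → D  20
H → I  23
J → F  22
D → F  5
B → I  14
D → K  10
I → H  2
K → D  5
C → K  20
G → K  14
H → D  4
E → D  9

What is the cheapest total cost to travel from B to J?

41

Candidate routes:
B–I–C–K–D–F–J: 14+19+20+5+5+16 = 79
B–I–H–D–F–J: 14+2+4+5+16 = 41
B–C–K–D–F–J: 8+20+5+5+16 = 54
The minimum is 41 via B–I–H–D–F–J.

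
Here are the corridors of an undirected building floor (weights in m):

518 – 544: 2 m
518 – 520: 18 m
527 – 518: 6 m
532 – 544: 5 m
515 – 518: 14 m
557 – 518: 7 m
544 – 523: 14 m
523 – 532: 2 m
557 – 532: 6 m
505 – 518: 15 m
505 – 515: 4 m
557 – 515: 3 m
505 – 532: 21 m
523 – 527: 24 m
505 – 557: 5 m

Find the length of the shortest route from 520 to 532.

25 m

Compare a few routes:
520–518–557–532: 18+7+6 = 31
520–518–544–532: 18+2+5 = 25
The minimum is 25 m via 520–518–544–532.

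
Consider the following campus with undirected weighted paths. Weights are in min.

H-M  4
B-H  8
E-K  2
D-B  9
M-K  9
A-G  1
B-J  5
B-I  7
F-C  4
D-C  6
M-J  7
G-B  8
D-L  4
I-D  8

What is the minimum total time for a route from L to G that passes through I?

Best L to I: L–D–I costing 12
Best I to G: I–B–G costing 15
Total via I: 12 + 15 = 27 min.

27 min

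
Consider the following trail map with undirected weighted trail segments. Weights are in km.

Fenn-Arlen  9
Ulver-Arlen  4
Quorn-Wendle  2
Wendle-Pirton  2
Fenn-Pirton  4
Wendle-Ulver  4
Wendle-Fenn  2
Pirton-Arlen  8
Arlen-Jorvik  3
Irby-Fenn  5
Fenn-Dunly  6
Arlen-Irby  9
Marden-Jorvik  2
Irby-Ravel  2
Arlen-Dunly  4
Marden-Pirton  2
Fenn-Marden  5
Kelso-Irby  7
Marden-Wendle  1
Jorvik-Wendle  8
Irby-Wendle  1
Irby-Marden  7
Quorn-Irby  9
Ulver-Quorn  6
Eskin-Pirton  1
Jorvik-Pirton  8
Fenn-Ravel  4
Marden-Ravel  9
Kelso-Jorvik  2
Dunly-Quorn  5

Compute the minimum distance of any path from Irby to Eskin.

Enumerating some paths:
Irby → Wendle → Pirton → Eskin: 1+2+1 = 4
Irby → Wendle → Fenn → Pirton → Eskin: 1+2+4+1 = 8
Irby → Wendle → Marden → Pirton → Eskin: 1+1+2+1 = 5
Cheapest is Irby → Wendle → Pirton → Eskin at 4 km.

4 km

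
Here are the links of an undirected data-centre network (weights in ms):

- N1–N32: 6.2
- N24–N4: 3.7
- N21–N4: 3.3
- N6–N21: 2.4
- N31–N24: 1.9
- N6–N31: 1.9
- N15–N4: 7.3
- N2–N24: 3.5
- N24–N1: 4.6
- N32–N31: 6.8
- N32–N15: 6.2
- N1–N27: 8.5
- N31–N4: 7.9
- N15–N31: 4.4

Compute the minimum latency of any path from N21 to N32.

11.1 ms

Candidate routes:
N21 - N6 - N31 - N32: 2.4+1.9+6.8 = 11.1
N21 - N6 - N31 - N15 - N32: 2.4+1.9+4.4+6.2 = 14.9
Cheapest is N21 - N6 - N31 - N32 at 11.1 ms.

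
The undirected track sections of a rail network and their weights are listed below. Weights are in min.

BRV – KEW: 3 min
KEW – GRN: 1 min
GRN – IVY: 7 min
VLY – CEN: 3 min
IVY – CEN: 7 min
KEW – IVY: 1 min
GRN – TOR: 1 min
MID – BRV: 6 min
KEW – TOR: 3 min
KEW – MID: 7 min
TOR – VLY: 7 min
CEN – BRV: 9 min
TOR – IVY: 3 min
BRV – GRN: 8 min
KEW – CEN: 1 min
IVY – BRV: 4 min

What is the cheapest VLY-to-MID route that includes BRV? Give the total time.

13 min

Best VLY to BRV: VLY → CEN → KEW → BRV costing 7
Best BRV to MID: BRV → MID costing 6
Total via BRV: 7 + 6 = 13 min.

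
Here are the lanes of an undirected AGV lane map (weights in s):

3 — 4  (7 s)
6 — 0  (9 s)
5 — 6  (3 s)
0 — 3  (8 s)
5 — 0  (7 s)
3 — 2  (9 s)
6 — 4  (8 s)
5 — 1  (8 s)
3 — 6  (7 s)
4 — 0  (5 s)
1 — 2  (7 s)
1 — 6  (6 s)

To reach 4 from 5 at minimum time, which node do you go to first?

6

Compare a few routes:
5 → 0 → 4: 7+5 = 12
5 → 6 → 0 → 4: 3+9+5 = 17
5 → 6 → 3 → 4: 3+7+7 = 17
5 → 6 → 4: 3+8 = 11
Cheapest is 5 → 6 → 4 at 11 s.
So from 5 the first move is to 6.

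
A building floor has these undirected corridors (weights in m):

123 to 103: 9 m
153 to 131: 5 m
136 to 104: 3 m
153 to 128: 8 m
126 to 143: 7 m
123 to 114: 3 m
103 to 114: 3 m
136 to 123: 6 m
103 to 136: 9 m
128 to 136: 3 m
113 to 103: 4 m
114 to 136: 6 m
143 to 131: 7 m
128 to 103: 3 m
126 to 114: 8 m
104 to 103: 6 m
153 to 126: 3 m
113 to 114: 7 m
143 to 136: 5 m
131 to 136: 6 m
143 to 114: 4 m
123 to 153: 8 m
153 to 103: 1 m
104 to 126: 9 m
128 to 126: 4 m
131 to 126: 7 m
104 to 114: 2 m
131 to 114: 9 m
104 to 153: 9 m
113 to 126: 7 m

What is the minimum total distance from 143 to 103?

Shortest distances from 143:
143: 0
114: 4  (via 143)
136: 5  (via 143)
104: 6  (via 114)
126: 7  (via 143)
123: 7  (via 114)
103: 7  (via 114)
Shortest route: 143 → 114 → 103 = 7 m.

7 m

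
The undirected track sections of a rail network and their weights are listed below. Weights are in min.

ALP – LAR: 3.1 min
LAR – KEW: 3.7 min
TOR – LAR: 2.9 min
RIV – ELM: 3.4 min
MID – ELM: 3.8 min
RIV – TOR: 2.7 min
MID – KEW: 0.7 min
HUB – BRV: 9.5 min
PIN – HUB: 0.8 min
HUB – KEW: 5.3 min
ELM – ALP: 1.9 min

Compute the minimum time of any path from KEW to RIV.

7.9 min

Compare a few routes:
KEW–LAR–ALP–ELM–RIV: 3.7+3.1+1.9+3.4 = 12.1
KEW–LAR–TOR–RIV: 3.7+2.9+2.7 = 9.3
KEW–MID–ELM–RIV: 0.7+3.8+3.4 = 7.9
Cheapest is KEW–MID–ELM–RIV at 7.9 min.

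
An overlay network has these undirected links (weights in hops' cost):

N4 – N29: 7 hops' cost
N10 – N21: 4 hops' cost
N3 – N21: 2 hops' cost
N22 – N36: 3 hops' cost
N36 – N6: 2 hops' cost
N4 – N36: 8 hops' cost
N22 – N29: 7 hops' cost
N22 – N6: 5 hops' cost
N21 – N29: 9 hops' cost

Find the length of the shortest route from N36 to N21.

19 hops' cost

Settle nodes by increasing distance from N36:
N36: 0
N6: 2  (via N36)
N22: 3  (via N36)
N4: 8  (via N36)
N29: 10  (via N22)
N21: 19  (via N29)
Shortest route: N36–N22–N29–N21 = 19 hops' cost.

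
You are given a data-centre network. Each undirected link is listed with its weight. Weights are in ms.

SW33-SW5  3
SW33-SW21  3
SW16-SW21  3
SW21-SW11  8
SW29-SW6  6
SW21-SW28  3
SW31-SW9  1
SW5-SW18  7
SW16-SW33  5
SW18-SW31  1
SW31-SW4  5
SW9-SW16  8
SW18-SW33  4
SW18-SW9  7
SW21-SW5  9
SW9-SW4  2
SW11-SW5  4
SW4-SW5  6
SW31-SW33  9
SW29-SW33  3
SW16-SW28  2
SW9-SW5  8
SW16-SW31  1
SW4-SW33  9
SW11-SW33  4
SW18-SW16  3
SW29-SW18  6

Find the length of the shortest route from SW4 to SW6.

Settle nodes by increasing distance from SW4:
SW4: 0
SW9: 2  (via SW4)
SW31: 3  (via SW9)
SW16: 4  (via SW31)
SW18: 4  (via SW31)
SW5: 6  (via SW4)
SW28: 6  (via SW16)
SW21: 7  (via SW16)
SW33: 8  (via SW18)
SW29: 10  (via SW18)
SW11: 10  (via SW5)
SW6: 16  (via SW29)
Shortest route: SW4 → SW9 → SW31 → SW18 → SW29 → SW6 = 16 ms.

16 ms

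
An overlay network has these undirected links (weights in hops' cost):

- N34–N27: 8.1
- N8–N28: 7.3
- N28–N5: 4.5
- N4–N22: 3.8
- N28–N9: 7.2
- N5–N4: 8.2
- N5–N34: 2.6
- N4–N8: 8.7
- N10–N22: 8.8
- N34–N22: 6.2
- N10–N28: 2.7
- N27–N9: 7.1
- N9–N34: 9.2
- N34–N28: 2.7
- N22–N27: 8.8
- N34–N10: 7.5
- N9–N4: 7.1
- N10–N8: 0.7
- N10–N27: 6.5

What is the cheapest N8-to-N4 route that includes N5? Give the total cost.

Best N8 to N5: N8–N10–N28–N5 costing 7.9
Best N5 to N4: N5–N4 costing 8.2
Total via N5: 7.9 + 8.2 = 16.1 hops' cost.

16.1 hops' cost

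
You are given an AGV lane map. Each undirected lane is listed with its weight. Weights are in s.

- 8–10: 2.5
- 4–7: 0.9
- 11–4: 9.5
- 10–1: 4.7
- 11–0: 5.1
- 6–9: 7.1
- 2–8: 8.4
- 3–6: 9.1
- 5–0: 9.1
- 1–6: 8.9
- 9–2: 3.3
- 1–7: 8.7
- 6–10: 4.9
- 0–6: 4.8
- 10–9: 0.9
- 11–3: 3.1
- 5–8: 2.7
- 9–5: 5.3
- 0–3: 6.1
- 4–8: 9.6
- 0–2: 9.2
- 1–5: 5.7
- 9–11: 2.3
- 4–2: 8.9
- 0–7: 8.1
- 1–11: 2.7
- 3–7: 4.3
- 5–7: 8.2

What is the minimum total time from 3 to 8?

Running Dijkstra from 3:
3: 0
11: 3.1  (via 3)
7: 4.3  (via 3)
4: 5.2  (via 7)
9: 5.4  (via 11)
1: 5.8  (via 11)
0: 6.1  (via 3)
10: 6.3  (via 9)
2: 8.7  (via 9)
8: 8.8  (via 10)
Shortest route: 3–11–9–10–8 = 8.8 s.

8.8 s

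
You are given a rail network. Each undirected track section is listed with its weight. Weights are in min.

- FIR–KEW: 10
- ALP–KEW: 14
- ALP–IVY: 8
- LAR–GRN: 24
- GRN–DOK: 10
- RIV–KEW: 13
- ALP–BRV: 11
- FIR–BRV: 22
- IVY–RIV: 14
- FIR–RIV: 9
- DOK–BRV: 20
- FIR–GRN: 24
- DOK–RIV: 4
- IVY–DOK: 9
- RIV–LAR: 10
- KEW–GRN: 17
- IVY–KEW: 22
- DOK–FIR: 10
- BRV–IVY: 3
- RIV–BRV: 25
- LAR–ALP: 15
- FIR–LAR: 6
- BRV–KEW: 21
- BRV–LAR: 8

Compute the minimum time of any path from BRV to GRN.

Compare a few routes:
BRV–LAR–GRN: 8+24 = 32
BRV–IVY–DOK–GRN: 3+9+10 = 22
BRV–IVY–RIV–DOK–GRN: 3+14+4+10 = 31
BRV–DOK–GRN: 20+10 = 30
Cheapest is BRV–IVY–DOK–GRN at 22 min.

22 min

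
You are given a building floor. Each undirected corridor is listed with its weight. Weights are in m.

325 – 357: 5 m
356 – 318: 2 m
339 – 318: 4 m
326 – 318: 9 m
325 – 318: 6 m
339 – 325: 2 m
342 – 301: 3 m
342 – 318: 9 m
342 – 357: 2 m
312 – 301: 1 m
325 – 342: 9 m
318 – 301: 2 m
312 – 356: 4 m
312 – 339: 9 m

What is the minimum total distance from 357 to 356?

9 m

Compare a few routes:
357 - 342 - 301 - 312 - 356: 2+3+1+4 = 10
357 - 342 - 301 - 318 - 356: 2+3+2+2 = 9
Cheapest is 357 - 342 - 301 - 318 - 356 at 9 m.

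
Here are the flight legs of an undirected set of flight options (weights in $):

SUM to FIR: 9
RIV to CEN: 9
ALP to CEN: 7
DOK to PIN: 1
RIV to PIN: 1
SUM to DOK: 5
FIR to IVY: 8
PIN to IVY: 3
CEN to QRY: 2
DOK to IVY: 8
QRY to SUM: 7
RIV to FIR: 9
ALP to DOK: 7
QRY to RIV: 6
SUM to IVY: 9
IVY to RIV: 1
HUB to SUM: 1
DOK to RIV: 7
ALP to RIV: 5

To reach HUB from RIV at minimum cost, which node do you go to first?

Compare a few routes:
RIV → PIN → DOK → SUM → HUB: 1+1+5+1 = 8
RIV → DOK → SUM → HUB: 7+5+1 = 13
RIV → IVY → SUM → HUB: 1+9+1 = 11
RIV → IVY → PIN → DOK → SUM → HUB: 1+3+1+5+1 = 11
The minimum is $8 via RIV → PIN → DOK → SUM → HUB.
So from RIV the first move is to PIN.

PIN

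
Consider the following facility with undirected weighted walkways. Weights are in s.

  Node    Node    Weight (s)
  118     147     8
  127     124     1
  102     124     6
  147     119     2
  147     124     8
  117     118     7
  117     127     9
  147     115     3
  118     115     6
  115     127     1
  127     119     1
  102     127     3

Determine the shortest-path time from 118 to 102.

10 s

Enumerating some paths:
118–147–119–127–102: 8+2+1+3 = 14
118–115–127–102: 6+1+3 = 10
118–147–115–127–102: 8+3+1+3 = 15
118–115–127–124–102: 6+1+1+6 = 14
Cheapest is 118–115–127–102 at 10 s.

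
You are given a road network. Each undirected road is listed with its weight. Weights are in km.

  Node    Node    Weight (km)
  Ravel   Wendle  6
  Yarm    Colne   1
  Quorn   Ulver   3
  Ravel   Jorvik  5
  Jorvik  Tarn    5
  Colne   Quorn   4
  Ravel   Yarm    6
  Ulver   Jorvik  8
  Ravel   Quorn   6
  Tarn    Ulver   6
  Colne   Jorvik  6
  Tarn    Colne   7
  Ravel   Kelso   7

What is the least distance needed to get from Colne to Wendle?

13 km

Settle nodes by increasing distance from Colne:
Colne: 0
Yarm: 1  (via Colne)
Quorn: 4  (via Colne)
Jorvik: 6  (via Colne)
Tarn: 7  (via Colne)
Ulver: 7  (via Quorn)
Ravel: 7  (via Yarm)
Wendle: 13  (via Ravel)
Shortest route: Colne–Yarm–Ravel–Wendle = 13 km.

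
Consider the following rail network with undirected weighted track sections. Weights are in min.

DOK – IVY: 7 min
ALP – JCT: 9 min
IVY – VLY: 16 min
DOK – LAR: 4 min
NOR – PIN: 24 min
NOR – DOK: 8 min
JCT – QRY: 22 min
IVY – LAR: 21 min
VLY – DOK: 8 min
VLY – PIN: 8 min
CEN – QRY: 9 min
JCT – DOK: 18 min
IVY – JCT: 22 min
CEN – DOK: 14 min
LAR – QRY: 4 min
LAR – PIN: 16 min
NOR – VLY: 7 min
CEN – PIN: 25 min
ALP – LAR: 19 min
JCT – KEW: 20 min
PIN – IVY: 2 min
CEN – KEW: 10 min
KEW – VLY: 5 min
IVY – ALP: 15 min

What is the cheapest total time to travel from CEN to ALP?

32 min

Enumerating some paths:
CEN - DOK - LAR - ALP: 14+4+19 = 37
CEN - QRY - LAR - ALP: 9+4+19 = 32
CEN - DOK - IVY - ALP: 14+7+15 = 36
CEN - KEW - JCT - ALP: 10+20+9 = 39
The minimum is 32 min via CEN - QRY - LAR - ALP.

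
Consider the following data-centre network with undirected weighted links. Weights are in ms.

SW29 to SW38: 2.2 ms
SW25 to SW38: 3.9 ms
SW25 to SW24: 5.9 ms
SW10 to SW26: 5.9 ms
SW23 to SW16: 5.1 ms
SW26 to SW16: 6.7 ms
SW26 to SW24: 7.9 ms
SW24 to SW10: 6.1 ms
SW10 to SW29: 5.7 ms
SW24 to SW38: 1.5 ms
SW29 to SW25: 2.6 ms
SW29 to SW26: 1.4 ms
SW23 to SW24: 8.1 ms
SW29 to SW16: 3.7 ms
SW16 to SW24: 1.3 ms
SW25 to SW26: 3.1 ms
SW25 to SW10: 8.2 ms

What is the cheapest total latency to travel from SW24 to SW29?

3.7 ms

Settle nodes by increasing distance from SW24:
SW24: 0
SW16: 1.3  (via SW24)
SW38: 1.5  (via SW24)
SW29: 3.7  (via SW38)
Shortest route: SW24–SW38–SW29 = 3.7 ms.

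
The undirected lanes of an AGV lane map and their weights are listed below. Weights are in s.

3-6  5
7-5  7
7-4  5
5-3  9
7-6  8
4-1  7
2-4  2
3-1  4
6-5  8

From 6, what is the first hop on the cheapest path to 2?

Candidate routes:
6–3–1–4–2: 5+4+7+2 = 18
6–5–7–4–2: 8+7+5+2 = 22
6–7–4–2: 8+5+2 = 15
The minimum is 15 s via 6–7–4–2.
So from 6 the first move is to 7.

7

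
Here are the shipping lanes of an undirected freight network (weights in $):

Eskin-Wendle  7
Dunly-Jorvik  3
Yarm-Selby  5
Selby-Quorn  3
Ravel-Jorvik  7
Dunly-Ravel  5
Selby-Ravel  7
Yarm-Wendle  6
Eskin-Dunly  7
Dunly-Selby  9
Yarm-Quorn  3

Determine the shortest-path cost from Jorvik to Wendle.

$17

Compare a few routes:
Jorvik → Dunly → Selby → Yarm → Wendle: 3+9+5+6 = 23
Jorvik → Dunly → Selby → Quorn → Yarm → Wendle: 3+9+3+3+6 = 24
Jorvik → Dunly → Eskin → Wendle: 3+7+7 = 17
Cheapest is Jorvik → Dunly → Eskin → Wendle at $17.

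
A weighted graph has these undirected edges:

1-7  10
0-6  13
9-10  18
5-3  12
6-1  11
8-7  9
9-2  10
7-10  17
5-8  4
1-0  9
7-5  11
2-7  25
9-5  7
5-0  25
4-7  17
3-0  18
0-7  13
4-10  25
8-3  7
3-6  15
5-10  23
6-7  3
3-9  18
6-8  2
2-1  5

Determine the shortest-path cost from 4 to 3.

29

Shortest distances from 4:
4: 0
7: 17  (via 4)
6: 20  (via 7)
8: 22  (via 6)
10: 25  (via 4)
5: 26  (via 8)
1: 27  (via 7)
3: 29  (via 8)
Shortest route: 4 → 7 → 6 → 8 → 3 = 29.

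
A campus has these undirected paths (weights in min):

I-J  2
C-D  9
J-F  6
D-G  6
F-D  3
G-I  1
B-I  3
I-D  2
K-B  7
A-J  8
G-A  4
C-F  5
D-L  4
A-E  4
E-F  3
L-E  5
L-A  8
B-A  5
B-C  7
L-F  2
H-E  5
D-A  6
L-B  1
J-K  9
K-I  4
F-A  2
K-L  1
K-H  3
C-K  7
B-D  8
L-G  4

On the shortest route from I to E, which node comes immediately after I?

D

Enumerating some paths:
I - B - L - F - E: 3+1+2+3 = 9
I - D - F - E: 2+3+3 = 8
I - B - L - E: 3+1+5 = 9
The minimum is 8 min via I - D - F - E.
So from I the first move is to D.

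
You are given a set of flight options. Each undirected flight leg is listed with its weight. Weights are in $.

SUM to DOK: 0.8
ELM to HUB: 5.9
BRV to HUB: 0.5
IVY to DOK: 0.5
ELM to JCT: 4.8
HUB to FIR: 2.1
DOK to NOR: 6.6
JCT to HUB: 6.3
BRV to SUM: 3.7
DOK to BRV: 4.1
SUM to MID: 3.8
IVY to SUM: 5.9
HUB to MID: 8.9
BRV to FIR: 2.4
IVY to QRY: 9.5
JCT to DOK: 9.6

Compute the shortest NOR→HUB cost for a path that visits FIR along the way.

Shortest NOR→FIR: NOR–DOK–BRV–FIR = 13.1
Shortest FIR→HUB: FIR–HUB = 2.1
Total via FIR: 13.1 + 2.1 = $15.2.

$15.2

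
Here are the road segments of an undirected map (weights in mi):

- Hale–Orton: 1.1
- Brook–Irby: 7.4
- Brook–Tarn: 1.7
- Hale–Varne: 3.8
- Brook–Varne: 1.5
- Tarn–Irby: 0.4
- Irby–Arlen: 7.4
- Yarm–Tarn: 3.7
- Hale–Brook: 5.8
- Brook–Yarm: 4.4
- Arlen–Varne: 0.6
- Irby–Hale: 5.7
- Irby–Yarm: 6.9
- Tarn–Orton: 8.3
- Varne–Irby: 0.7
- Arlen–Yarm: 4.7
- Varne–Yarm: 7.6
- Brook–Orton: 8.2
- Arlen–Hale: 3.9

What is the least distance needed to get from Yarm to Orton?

Shortest distances from Yarm:
Yarm: 0
Tarn: 3.7  (via Yarm)
Irby: 4.1  (via Tarn)
Brook: 4.4  (via Yarm)
Arlen: 4.7  (via Yarm)
Varne: 4.8  (via Irby)
Hale: 8.6  (via Arlen)
Orton: 9.7  (via Hale)
Shortest route: Yarm → Arlen → Hale → Orton = 9.7 mi.

9.7 mi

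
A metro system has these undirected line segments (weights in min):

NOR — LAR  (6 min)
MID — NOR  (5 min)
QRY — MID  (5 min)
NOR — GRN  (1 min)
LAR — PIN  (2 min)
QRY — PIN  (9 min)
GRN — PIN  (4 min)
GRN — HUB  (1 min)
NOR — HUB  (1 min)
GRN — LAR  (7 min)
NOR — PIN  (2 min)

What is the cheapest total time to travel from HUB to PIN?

3 min

Running Dijkstra from HUB:
HUB: 0
NOR: 1  (via HUB)
GRN: 1  (via HUB)
PIN: 3  (via NOR)
Shortest route: HUB → NOR → PIN = 3 min.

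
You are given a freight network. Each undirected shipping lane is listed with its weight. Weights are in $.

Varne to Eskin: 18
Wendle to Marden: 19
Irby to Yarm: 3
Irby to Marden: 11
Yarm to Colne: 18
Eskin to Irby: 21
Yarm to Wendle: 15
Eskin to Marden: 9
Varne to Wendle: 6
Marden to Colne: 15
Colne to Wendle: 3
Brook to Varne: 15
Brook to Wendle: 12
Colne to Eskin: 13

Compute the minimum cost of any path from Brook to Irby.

Settle nodes by increasing distance from Brook:
Brook: 0
Wendle: 12  (via Brook)
Varne: 15  (via Brook)
Colne: 15  (via Wendle)
Yarm: 27  (via Wendle)
Eskin: 28  (via Colne)
Marden: 30  (via Colne)
Irby: 30  (via Yarm)
Shortest route: Brook → Wendle → Yarm → Irby = $30.

$30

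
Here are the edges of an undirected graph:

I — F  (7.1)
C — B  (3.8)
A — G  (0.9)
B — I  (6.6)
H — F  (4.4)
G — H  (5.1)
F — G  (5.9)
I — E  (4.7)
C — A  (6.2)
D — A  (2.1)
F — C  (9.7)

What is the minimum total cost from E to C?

15.1

Running Dijkstra from E:
E: 0
I: 4.7  (via E)
B: 11.3  (via I)
F: 11.8  (via I)
C: 15.1  (via B)
Shortest route: E–I–B–C = 15.1.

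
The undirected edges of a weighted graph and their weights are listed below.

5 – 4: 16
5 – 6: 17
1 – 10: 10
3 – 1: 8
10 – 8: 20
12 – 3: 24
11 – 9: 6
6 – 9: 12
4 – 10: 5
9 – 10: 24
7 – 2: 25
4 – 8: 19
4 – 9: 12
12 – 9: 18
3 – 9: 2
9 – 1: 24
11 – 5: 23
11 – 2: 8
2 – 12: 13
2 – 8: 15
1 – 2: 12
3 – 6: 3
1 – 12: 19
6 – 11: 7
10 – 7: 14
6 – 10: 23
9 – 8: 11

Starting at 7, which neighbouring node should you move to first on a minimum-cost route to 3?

Candidate routes:
7 - 10 - 9 - 3: 14+24+2 = 40
7 - 10 - 4 - 9 - 3: 14+5+12+2 = 33
7 - 10 - 1 - 3: 14+10+8 = 32
Cheapest is 7 - 10 - 1 - 3 at 32.
So from 7 the first move is to 10.

10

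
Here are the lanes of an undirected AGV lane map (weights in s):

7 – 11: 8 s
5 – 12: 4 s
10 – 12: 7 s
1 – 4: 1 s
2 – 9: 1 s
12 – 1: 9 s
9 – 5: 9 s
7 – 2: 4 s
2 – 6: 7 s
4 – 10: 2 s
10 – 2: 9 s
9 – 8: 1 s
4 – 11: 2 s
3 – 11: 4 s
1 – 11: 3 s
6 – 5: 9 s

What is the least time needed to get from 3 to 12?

Settle nodes by increasing distance from 3:
3: 0
11: 4  (via 3)
4: 6  (via 11)
1: 7  (via 11)
10: 8  (via 4)
7: 12  (via 11)
12: 15  (via 10)
Shortest route: 3 → 11 → 4 → 10 → 12 = 15 s.

15 s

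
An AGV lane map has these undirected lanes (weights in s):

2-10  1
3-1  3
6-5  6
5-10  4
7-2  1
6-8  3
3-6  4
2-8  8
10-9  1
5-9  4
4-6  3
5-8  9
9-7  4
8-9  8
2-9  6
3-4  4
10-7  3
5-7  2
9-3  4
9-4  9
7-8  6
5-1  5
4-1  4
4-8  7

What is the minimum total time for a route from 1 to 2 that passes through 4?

14 s

Shortest 1→4: 1–4 = 4
Shortest 4→2: 4–3–9–10–2 = 10
Total via 4: 4 + 10 = 14 s.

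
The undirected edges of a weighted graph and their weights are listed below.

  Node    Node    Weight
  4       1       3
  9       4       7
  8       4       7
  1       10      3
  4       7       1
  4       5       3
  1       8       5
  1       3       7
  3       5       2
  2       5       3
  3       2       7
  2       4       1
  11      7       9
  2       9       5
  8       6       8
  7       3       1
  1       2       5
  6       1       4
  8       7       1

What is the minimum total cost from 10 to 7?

7

Enumerating some paths:
10 - 1 - 8 - 7: 3+5+1 = 9
10 - 1 - 2 - 4 - 7: 3+5+1+1 = 10
10 - 1 - 4 - 7: 3+3+1 = 7
Cheapest is 10 - 1 - 4 - 7 at 7.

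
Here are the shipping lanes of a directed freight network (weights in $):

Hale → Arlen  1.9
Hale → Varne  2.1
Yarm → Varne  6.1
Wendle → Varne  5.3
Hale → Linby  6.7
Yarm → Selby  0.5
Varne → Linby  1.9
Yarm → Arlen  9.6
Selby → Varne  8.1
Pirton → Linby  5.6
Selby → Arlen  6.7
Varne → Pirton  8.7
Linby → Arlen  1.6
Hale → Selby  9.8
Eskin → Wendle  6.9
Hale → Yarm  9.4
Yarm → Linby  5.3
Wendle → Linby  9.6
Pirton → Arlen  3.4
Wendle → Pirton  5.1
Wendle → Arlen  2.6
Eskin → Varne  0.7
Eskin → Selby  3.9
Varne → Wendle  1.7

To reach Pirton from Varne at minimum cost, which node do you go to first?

Wendle

Candidate routes:
Varne → Pirton: 8.7 = 8.7
Varne → Wendle → Pirton: 1.7+5.1 = 6.8
The minimum is $6.8 via Varne → Wendle → Pirton.
So from Varne the first move is to Wendle.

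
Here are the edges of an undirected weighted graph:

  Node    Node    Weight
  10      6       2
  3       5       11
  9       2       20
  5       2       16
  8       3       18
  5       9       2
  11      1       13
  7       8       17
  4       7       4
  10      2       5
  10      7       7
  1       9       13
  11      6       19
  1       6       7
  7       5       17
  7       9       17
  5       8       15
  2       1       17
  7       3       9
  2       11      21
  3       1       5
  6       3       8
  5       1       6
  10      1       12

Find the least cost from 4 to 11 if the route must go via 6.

Shortest 4→6: 4 → 7 → 10 → 6 = 13
Best 6 to 11: 6 → 11 costing 19
Total via 6: 13 + 19 = 32.

32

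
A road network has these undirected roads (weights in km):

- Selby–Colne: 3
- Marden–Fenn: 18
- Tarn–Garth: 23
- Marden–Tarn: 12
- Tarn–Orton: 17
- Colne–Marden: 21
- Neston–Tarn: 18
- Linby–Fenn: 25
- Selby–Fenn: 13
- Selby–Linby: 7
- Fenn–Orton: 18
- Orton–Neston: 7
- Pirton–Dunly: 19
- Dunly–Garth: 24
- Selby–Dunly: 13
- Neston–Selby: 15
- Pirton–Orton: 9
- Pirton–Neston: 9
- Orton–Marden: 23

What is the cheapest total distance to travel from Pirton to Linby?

Compare a few routes:
Pirton → Orton → Neston → Selby → Linby: 9+7+15+7 = 38
Pirton → Dunly → Selby → Linby: 19+13+7 = 39
Pirton → Neston → Selby → Linby: 9+15+7 = 31
The minimum is 31 km via Pirton → Neston → Selby → Linby.

31 km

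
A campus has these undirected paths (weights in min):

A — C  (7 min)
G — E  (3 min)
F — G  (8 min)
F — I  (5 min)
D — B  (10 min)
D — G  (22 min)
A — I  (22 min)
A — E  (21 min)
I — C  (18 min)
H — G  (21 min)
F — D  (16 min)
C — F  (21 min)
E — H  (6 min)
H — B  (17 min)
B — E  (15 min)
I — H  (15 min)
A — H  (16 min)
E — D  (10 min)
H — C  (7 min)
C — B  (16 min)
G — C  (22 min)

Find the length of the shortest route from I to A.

Running Dijkstra from I:
I: 0
F: 5  (via I)
G: 13  (via F)
H: 15  (via I)
E: 16  (via G)
C: 18  (via I)
D: 21  (via F)
A: 22  (via I)
Shortest route: I → A = 22 min.

22 min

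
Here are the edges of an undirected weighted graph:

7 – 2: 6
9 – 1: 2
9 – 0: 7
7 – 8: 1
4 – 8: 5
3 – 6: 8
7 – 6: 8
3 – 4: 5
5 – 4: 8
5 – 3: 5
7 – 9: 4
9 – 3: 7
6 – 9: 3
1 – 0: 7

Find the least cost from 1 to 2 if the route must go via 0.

24

Best 1 to 0: 1–0 costing 7
Best 0 to 2: 0–9–7–2 costing 17
Total via 0: 7 + 17 = 24.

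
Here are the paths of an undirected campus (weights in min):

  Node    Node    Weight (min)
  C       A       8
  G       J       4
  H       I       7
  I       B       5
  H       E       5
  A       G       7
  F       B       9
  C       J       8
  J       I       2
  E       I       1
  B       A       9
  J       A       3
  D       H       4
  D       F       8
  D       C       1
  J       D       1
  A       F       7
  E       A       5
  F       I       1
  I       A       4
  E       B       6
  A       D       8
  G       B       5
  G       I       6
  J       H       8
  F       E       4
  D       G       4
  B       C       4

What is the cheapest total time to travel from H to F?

Enumerating some paths:
H - D - J - I - F: 4+1+2+1 = 8
H - E - I - F: 5+1+1 = 7
H - E - F: 5+4 = 9
H - I - F: 7+1 = 8
Cheapest is H - E - I - F at 7 min.

7 min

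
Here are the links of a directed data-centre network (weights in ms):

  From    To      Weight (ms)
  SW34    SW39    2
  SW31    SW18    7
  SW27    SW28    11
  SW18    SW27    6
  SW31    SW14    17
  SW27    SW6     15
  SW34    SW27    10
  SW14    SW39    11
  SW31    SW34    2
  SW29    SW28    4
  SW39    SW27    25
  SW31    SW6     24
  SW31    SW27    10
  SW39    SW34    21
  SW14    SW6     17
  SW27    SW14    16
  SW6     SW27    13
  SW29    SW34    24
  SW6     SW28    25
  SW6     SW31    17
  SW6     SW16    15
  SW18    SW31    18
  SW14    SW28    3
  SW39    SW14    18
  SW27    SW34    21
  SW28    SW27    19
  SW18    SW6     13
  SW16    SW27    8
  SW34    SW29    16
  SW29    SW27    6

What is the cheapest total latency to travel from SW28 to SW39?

42 ms

Compare a few routes:
SW28–SW27–SW14–SW39: 19+16+11 = 46
SW28–SW27–SW34–SW39: 19+21+2 = 42
Cheapest is SW28–SW27–SW34–SW39 at 42 ms.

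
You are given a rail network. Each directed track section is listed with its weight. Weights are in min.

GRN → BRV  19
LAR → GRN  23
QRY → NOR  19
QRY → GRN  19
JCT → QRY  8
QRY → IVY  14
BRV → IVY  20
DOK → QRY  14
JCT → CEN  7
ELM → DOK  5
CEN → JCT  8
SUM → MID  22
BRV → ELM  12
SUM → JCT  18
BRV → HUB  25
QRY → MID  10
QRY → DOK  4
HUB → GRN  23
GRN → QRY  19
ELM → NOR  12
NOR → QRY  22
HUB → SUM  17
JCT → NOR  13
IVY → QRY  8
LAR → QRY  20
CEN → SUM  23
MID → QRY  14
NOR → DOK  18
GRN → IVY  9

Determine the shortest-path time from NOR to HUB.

Enumerating some paths:
NOR - QRY - GRN - BRV - HUB: 22+19+19+25 = 85
NOR - DOK - QRY - GRN - BRV - HUB: 18+14+19+19+25 = 95
The minimum is 85 min via NOR - QRY - GRN - BRV - HUB.

85 min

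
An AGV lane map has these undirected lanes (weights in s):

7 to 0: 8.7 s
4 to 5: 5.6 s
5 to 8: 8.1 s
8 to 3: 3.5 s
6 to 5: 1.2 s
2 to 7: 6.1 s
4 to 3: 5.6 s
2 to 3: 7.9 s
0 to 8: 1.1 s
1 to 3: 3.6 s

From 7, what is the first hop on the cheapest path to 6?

0

Enumerating some paths:
7 → 2 → 3 → 8 → 5 → 6: 6.1+7.9+3.5+8.1+1.2 = 26.8
7 → 0 → 8 → 5 → 6: 8.7+1.1+8.1+1.2 = 19.1
7 → 2 → 3 → 4 → 5 → 6: 6.1+7.9+5.6+5.6+1.2 = 26.4
7 → 0 → 8 → 3 → 4 → 5 → 6: 8.7+1.1+3.5+5.6+5.6+1.2 = 25.7
Cheapest is 7 → 0 → 8 → 5 → 6 at 19.1 s.
So from 7 the first move is to 0.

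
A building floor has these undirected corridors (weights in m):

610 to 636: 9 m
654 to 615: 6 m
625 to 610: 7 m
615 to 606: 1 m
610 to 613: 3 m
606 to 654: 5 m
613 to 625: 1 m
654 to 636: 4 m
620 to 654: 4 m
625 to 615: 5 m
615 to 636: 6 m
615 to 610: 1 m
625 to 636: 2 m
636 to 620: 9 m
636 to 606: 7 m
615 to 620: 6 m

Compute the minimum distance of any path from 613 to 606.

Enumerating some paths:
613 - 625 - 610 - 615 - 606: 1+7+1+1 = 10
613 - 625 - 636 - 615 - 606: 1+2+6+1 = 10
613 - 610 - 615 - 606: 3+1+1 = 5
613 - 625 - 615 - 606: 1+5+1 = 7
Cheapest is 613 - 610 - 615 - 606 at 5 m.

5 m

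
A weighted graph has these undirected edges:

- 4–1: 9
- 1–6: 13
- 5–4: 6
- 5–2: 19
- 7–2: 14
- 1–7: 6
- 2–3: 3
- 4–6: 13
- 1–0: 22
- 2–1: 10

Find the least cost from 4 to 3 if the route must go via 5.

28

Best 4 to 5: 4–5 costing 6
Shortest 5→3: 5–2–3 = 22
Total via 5: 6 + 22 = 28.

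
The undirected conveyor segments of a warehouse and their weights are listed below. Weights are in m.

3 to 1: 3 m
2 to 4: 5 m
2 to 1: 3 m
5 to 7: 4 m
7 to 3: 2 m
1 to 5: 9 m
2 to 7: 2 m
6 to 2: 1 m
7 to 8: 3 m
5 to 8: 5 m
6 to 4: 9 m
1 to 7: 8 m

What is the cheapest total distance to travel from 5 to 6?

Compare a few routes:
5 - 8 - 7 - 2 - 6: 5+3+2+1 = 11
5 - 7 - 2 - 6: 4+2+1 = 7
The minimum is 7 m via 5 - 7 - 2 - 6.

7 m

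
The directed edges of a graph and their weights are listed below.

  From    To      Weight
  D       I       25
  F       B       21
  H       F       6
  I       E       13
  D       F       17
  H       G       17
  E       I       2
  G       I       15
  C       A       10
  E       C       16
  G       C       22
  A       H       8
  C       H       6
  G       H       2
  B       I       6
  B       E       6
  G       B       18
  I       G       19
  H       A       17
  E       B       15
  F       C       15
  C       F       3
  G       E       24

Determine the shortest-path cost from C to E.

Running Dijkstra from C:
C: 0
F: 3  (via C)
H: 6  (via C)
A: 10  (via C)
G: 23  (via H)
B: 24  (via F)
E: 30  (via B)
Shortest route: C → F → B → E = 30.

30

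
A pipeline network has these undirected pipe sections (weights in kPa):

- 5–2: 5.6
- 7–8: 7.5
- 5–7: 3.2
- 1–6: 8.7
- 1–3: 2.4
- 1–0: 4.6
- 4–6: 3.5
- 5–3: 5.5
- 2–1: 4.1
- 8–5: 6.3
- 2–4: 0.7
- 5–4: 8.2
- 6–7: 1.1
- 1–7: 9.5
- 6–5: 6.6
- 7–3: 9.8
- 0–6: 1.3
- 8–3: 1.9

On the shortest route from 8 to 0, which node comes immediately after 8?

3

Candidate routes:
8 - 3 - 1 - 0: 1.9+2.4+4.6 = 8.9
8 - 7 - 6 - 0: 7.5+1.1+1.3 = 9.9
The minimum is 8.9 kPa via 8 - 3 - 1 - 0.
So from 8 the first move is to 3.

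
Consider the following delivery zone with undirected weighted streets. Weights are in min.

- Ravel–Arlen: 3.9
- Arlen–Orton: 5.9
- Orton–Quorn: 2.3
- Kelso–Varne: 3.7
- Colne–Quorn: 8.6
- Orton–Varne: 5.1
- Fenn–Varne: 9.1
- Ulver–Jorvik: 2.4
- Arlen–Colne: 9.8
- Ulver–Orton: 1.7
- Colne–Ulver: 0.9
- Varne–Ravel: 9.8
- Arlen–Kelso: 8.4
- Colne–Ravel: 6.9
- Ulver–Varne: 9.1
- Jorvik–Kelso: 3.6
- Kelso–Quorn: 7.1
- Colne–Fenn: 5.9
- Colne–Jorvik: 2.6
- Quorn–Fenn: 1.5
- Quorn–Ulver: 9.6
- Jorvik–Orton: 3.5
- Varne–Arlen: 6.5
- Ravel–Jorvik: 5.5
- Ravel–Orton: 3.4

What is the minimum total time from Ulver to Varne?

6.8 min

Enumerating some paths:
Ulver–Colne–Jorvik–Kelso–Varne: 0.9+2.6+3.6+3.7 = 10.8
Ulver–Jorvik–Kelso–Varne: 2.4+3.6+3.7 = 9.7
Ulver–Orton–Varne: 1.7+5.1 = 6.8
Ulver–Varne: 9.1 = 9.1
The minimum is 6.8 min via Ulver–Orton–Varne.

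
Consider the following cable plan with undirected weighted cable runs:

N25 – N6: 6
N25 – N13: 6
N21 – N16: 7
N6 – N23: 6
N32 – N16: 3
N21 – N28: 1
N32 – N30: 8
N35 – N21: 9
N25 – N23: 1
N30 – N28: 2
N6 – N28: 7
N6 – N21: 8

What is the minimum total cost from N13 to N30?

Candidate routes:
N13 → N25 → N23 → N6 → N28 → N30: 6+1+6+7+2 = 22
N13 → N25 → N6 → N28 → N30: 6+6+7+2 = 21
Cheapest is N13 → N25 → N6 → N28 → N30 at 21.

21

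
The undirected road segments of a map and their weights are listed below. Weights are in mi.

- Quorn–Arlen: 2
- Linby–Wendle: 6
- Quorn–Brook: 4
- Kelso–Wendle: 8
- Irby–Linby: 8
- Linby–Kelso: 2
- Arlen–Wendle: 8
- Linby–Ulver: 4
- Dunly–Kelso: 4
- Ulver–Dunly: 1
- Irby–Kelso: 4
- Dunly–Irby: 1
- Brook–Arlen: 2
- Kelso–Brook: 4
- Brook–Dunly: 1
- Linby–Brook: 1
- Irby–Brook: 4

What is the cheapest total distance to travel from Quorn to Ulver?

Settle nodes by increasing distance from Quorn:
Quorn: 0
Arlen: 2  (via Quorn)
Brook: 4  (via Quorn)
Dunly: 5  (via Brook)
Linby: 5  (via Brook)
Ulver: 6  (via Dunly)
Shortest route: Quorn–Brook–Dunly–Ulver = 6 mi.

6 mi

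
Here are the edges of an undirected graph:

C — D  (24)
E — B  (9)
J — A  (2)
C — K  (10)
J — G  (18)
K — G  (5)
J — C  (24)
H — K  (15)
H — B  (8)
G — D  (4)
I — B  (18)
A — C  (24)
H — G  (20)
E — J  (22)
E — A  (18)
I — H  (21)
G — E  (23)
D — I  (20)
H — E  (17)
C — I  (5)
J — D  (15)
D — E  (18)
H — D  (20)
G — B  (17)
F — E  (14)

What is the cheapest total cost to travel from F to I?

41

Settle nodes by increasing distance from F:
F: 0
E: 14  (via F)
B: 23  (via E)
H: 31  (via E)
A: 32  (via E)
D: 32  (via E)
J: 34  (via A)
G: 36  (via D)
I: 41  (via B)
Shortest route: F–E–B–I = 41.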